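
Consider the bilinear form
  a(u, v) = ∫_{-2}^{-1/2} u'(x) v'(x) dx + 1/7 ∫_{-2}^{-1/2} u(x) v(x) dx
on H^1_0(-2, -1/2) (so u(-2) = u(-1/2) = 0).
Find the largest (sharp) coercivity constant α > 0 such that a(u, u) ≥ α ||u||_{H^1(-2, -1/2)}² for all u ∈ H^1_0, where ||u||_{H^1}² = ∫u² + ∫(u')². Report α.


α = (9 + 28*π^2)/(7*(9 + 4*π^2))

Coercivity of a(·,·) on H^1_0(-2, -1/2) means a(u, u) ≥ α ||u||_{H^1}² for every u ∈ H^1_0.
The interval has length L = 3/2, and Poincaré/coercivity depend only on L. Here a(u, u) = ∫(u')² + (1/7)·∫u².
Here 0 < c = 1/7 < 1. The condition a(u,u) ≥ α||u||_{H^1}² reads (1−α)∫(u')² ≥ (α−c)∫u². Any admissible α is ≤ 1 (rapidly oscillating u have ∫u²/∫(u')² → 0), and α = 1 would force 0 ≥ (1−c)∫u², impossible since c < 1; so 1−α > 0. By the sharp Poincaré inequality on H^1_0 of an interval of length L, ∫(u')² ≥ (π/L)²∫u² with equality for the first sine mode sin(π(x−x₀)/L) (x₀ the left endpoint), so the inequality holds for all u iff (1−α)(π/L)² ≥ α − c, i.e. α ≤ ((π/L)² + c)/((π/L)² + 1) = (1 + c(L/π)²)/(1 + (L/π)²). With (π/L)² = 4*π^2/9 and c = 1/7, the largest admissible constant is α = ((π/L)² + c)/((π/L)² + 1).
Simplifying, α = (9 + 28*π^2)/(7*(9 + 4*π^2)).


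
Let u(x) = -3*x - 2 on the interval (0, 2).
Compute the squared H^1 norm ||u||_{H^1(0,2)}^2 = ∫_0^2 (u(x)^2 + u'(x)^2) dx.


||u||_{H^1}^2 = 74

The H^1 norm (squared) on an interval (0, L) is
  ||u||_{H^1}^2 = ∫_0^L u(x)^2 dx + ∫_0^L u'(x)^2 dx.
Compute u'(x) = -3.
Then u(x)^2 = 9*x**2 + 12*x + 4 and u'(x)^2 = 9.
Integrate each monomial from 0 to 2 using ∫_0^2 c·x^n dx = c·2^(n+1)/(n+1):
  ∫_0^2 u(x)^2 dx = ∫_0^2 (9*x^2 + 12*x + 4) dx. Term by term:
    ∫_0^2 9*x^2 dx = 24;  ∫_0^2 12*x dx = 24;  ∫_0^2 4 dx = 8.
  Sum: 24 + 24 + 8 = 56.
  ∫_0^2 u'(x)^2 dx = ∫_0^2 (9) dx. Term by term:
    ∫_0^2 9 dx = 18.
Adding: ||u||_{H^1}^2 = 56 + 18 = 74.


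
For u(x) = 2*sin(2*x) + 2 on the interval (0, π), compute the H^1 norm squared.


||u||_{H^1(0,π)}^2 = 14*π

u'(x) = 4*cos(2*x).
Expand u² and (u')² and integrate term by term on (0, π), using: for integers n ≥ 1, ∫_0^π sin²(nx) dx = ∫_0^π cos²(nx) dx = π/2; for n ≠ n', ∫_0^π sin(nx)sin(n'x) dx = ∫_0^π cos(nx)cos(n'x) dx = 0; and by product-to-sum, ∫_0^π sin(nx)cos(n'x) dx = ½∫_0^π [sin((n+n')x) + sin((n−n')x)] dx, which is 0 when n+n' is even and 2n/(n²−n'²) when n+n' is odd (it need not vanish on (0, π)). For the constant mode: ∫_0^π 1 dx = π, ∫_0^π cos(nx) dx = 0, ∫_0^π sin(nx) dx = (1−(−1)^n)/n.
  u² squared terms: (2)²·∫1 dx = 4·π = 4*π;  (2)²·∫sin(2x)² dx = 4·π/2 = 2*π.
  u² cross terms: 2·(2)·(2)·∫1·sin(2x) dx = 8·(0) = 0.
  So ∫_0^π u² dx = 4*π + 2*π + 0 = 6*π.
  (u')² squared terms: (4)²·∫cos(2x)² dx = 16·π/2 = 8*π.
  So ∫_0^π (u')² dx = 8*π.
||u||_{H^1}^2 = (6*π) + (8*π) = 14*π.


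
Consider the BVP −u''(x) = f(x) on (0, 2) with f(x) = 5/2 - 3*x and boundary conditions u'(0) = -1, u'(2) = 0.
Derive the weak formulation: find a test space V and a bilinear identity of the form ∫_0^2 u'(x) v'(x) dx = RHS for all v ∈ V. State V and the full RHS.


V = H^1(0, 2) (v unrestricted at boundary; u is determined up to an additive constant); weak form: ∫_0^2 u'v' dx = ∫_0^2 (5/2 - 3*x) v dx + v(0) for all v ∈ V.

Multiply both sides by a test function v and integrate from 0 to 2:
  ∫_0^2 −u''(x) v(x) dx = ∫_0^2 f(x) v(x) dx.
Integrate the LHS by parts once:
  ∫_0^2 −u'' v dx = −[u'(x) v(x)]_0^2 + ∫_0^2 u'(x) v'(x) dx.
Thus ∫_0^2 u'(x) v'(x) dx = ∫_0^2 f(x) v(x) dx + [u'(x) v(x)]_0^2.
Choose V so that boundary terms are either known or forced to vanish.
u has inhomogeneous Neumann u'(0) = -1, u'(2) = 0. [u' v]_0^2 = (0)·v(2) − (-1)·v(0) = v(0). Take V = H^1(0, 2); boundary term becomes part of RHS.
Weak formulation: find u (satisfying any essential BC) such that ∫_0^2 u'(x) v'(x) dx = ∫_0^2 f v dx + v(0) for all v ∈ V (Neumann data are natural BCs: they enter the RHS as boundary terms).
Substituting f(x) = 5/2 - 3*x, the right-hand side is ∫_0^2 (5/2 - 3*x) v dx + v(0).
Compatibility check (pure Neumann): taking v ≡ 1 ∈ V gives 0 = ∫_0^2 f dx + (0) − (-1), i.e. ∫_0^2 f dx must equal u'(0) − u'(2) = -1. Indeed ∫_0^2 (5/2 - 3*x) dx = -1, so the data are compatible. The solution is then unique only up to an additive constant (fix it e.g. by requiring ∫_0^2 u dx = 0).


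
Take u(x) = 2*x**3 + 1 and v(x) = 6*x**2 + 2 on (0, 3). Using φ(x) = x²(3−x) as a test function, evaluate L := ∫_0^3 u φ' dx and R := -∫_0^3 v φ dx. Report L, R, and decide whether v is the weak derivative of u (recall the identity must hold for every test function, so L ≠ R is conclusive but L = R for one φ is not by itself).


LHS = -729/5, RHS = -1593/10. No, v is not the weak derivative of u.

u(x) = 2*x**3 + 1, classical derivative u'(x) = 6*x**2.
φ(x) = x²(3−x), so φ'(x) = 3*x*(2 - x).
Note φ(0) = φ(3) = 0, so the boundary term u·φ vanishes.
LHS = ∫_0^3 u(x) φ'(x) dx = ∫_0^3 (-6*x^5 + 12*x^4 - 3*x^2 + 6*x) dx. Term by term:
  ∫_0^3 -6*x^5 dx = -729;  ∫_0^3 12*x^4 dx = 2916/5;  ∫_0^3 -3*x^2 dx = -27;
  ∫_0^3 6*x dx = 27.
Sum: -729 + 2916/5 − 27 + 27 = -729/5.
So LHS = -729/5.
∫_0^3 v(x) φ(x) dx = ∫_0^3 (-6*x^5 + 18*x^4 - 2*x^3 + 6*x^2) dx. Term by term:
  ∫_0^3 -6*x^5 dx = -729;  ∫_0^3 18*x^4 dx = 4374/5;  ∫_0^3 -2*x^3 dx = -81/2;
  ∫_0^3 6*x^2 dx = 54.
Sum: -729 + 4374/5 − 81/2 + 54 = 1593/10.
So RHS = -∫_0^3 v(x) φ(x) dx = -1593/10.
LHS − RHS = 27/2 ≠ 0, so the identity fails.
(For a valid weak derivative the identity must hold for EVERY test function, in particular this one. The failure shows v is NOT the weak derivative of u.)
Correct weak derivative would be u'(x) = 6*x**2.


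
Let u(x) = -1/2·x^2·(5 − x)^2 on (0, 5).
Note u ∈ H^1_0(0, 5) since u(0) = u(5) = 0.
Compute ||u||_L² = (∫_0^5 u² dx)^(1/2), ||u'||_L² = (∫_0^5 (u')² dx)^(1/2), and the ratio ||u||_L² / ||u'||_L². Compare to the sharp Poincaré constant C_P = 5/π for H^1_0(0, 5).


||u||_L² / ||u'||_L² = 5*sqrt(3)/6 < C_P = 5/π.

u(x) = -1/2·x^2·(5 − x)^2, so u'(x) = x*(x*(5 - x) - (x - 5)^2).
u(x) = -1/2·x^2·(5 − x)^2 vanishes at x = 0 and x = 5, so u ∈ H^1_0(0, 5). Differentiate via the product rule and integrate the resulting polynomials term by term.
  ∫_0^5 u² dx = ∫_0^5 (x^8/4 - 5*x^7 + 75*x^6/2 - 125*x^5 + 625*x^4/4) dx. Term by term:
    ∫_0^5 x^8/4 dx = 1953125/36;  ∫_0^5 -5*x^7 dx = -1953125/8;  ∫_0^5 75*x^6/2 dx = 5859375/14;
    ∫_0^5 -125*x^5 dx = -1953125/6;  ∫_0^5 625*x^4/4 dx = 390625/4.
  Sum: 1953125/36 − 1953125/8 + 5859375/14 − 1953125/6 + 390625/4 = 390625/504.
  ∫_0^5 (u')² dx = ∫_0^5 (4*x^6 - 60*x^5 + 325*x^4 - 750*x^3 + 625*x^2) dx. Term by term:
    ∫_0^5 4*x^6 dx = 312500/7;  ∫_0^5 -60*x^5 dx = -156250;  ∫_0^5 325*x^4 dx = 203125;
    ∫_0^5 -750*x^3 dx = -234375/2;  ∫_0^5 625*x^2 dx = 78125/3.
  Sum: 312500/7 − 156250 + 203125 − 234375/2 + 78125/3 = 15625/42.
∫_0^5 u² dx = 390625/504, so ||u||_L² = 625*sqrt(14)/84.
∫_0^5 (u')² dx = 15625/42, so ||u'||_L² = 125*sqrt(42)/42.
Ratio ||u||_L² / ||u'||_L² = 5*sqrt(3)/6.
Sharp Poincaré constant on H^1_0(0, 5) is C_P = L/π = 5/π, achieved by sin(π/5·x).
A polynomial bump cannot attain the sharp Poincaré constant (only the first sine eigenfunction does), so the ratio is strictly less than C_P, consistent with ||u||_L² ≤ C_P ||u'||_L².


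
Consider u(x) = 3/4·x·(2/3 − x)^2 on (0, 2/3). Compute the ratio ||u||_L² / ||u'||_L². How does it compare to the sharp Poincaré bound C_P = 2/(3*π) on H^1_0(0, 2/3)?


||u||_L² / ||u'||_L² = sqrt(14)/21 < C_P = 2/(3*π).

u(x) = 3/4·x·(2/3 − x)^2, so u'(x) = (3*x - 2)*(9*x - 2)/12.
u(x) = 3/4·x·(2/3 − x)^2 vanishes at x = 0 and x = 2/3, so u ∈ H^1_0(0, 2/3). Differentiate via the product rule and integrate the resulting polynomials term by term.
  ∫_0^2/3 u² dx = ∫_0^2/3 (9*x^6/16 - 3*x^5/2 + 3*x^4/2 - 2*x^3/3 + x^2/9) dx. Term by term:
    ∫_0^2/3 9*x^6/16 dx = 8/1701;  ∫_0^2/3 -3*x^5/2 dx = -16/729;  ∫_0^2/3 3*x^4/2 dx = 16/405;
    ∫_0^2/3 -2*x^3/3 dx = -8/243;  ∫_0^2/3 x^2/9 dx = 8/729.
  Sum: 8/1701 − 16/729 + 16/405 − 8/243 + 8/729 = 8/25515.
  ∫_0^2/3 (u')² dx = ∫_0^2/3 (81*x^4/16 - 9*x^3 + 11*x^2/2 - 4*x/3 + 1/9) dx. Term by term:
    ∫_0^2/3 81*x^4/16 dx = 2/15;  ∫_0^2/3 -9*x^3 dx = -4/9;  ∫_0^2/3 11*x^2/2 dx = 44/81;
    ∫_0^2/3 -4*x/3 dx = -8/27;  ∫_0^2/3 1/9 dx = 2/27.
  Sum: 2/15 − 4/9 + 44/81 − 8/27 + 2/27 = 4/405.
∫_0^2/3 u² dx = 8/25515, so ||u||_L² = 2*sqrt(70)/945.
∫_0^2/3 (u')² dx = 4/405, so ||u'||_L² = 2*sqrt(5)/45.
Ratio ||u||_L² / ||u'||_L² = sqrt(14)/21.
Sharp Poincaré constant on H^1_0(0, 2/3) is C_P = L/π = 2/(3*π), achieved by sin(3*π/2·x).
A polynomial bump cannot attain the sharp Poincaré constant (only the first sine eigenfunction does), so the ratio is strictly less than C_P, consistent with ||u||_L² ≤ C_P ||u'||_L².


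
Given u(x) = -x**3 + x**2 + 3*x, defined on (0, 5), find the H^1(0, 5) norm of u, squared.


||u||_{H^1}^2 = 315065/42

The H^1 norm (squared) on an interval (0, L) is
  ||u||_{H^1}^2 = ∫_0^L u(x)^2 dx + ∫_0^L u'(x)^2 dx.
Compute u'(x) = -3*x**2 + 2*x + 3.
Then u(x)^2 = x**6 - 2*x**5 - 5*x**4 + 6*x**3 + 9*x**2 and u'(x)^2 = 9*x**4 - 12*x**3 - 14*x**2 + 12*x + 9.
Integrate each monomial from 0 to 5 using ∫_0^5 c·x^n dx = c·5^(n+1)/(n+1):
  ∫_0^5 u(x)^2 dx = ∫_0^5 (x^6 - 2*x^5 - 5*x^4 + 6*x^3 + 9*x^2) dx. Term by term:
    ∫_0^5 x^6 dx = 78125/7;  ∫_0^5 -2*x^5 dx = -15625/3;  ∫_0^5 -5*x^4 dx = -3125;
    ∫_0^5 6*x^3 dx = 1875/2;  ∫_0^5 9*x^2 dx = 375.
  Sum: 78125/7 − 15625/3 − 3125 + 1875/2 + 375 = 173875/42.
  ∫_0^5 u'(x)^2 dx = ∫_0^5 (9*x^4 - 12*x^3 - 14*x^2 + 12*x + 9) dx. Term by term:
    ∫_0^5 9*x^4 dx = 5625;  ∫_0^5 -12*x^3 dx = -1875;  ∫_0^5 -14*x^2 dx = -1750/3;
    ∫_0^5 12*x dx = 150;  ∫_0^5 9 dx = 45.
  Sum: 5625 − 1875 − 1750/3 + 150 + 45 = 10085/3.
Adding: ||u||_{H^1}^2 = 173875/42 + 10085/3 = 315065/42.


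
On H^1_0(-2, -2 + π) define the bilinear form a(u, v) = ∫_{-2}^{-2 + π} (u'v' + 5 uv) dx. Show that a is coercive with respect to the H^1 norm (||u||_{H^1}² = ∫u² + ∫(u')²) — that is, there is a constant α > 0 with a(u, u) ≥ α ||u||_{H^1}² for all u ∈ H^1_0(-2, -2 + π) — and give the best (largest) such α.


α = 1

Coercivity of a(·,·) on H^1_0(-2, -2 + π) means a(u, u) ≥ α ||u||_{H^1}² for every u ∈ H^1_0.
The interval has length L = π, and Poincaré/coercivity depend only on L. Here a(u, u) = ∫(u')² + (5)·∫u².
Here c = 5 ≥ 1, so a(u,u) = ∫(u')² + c∫u² ≥ ∫(u')² + ∫u² = ||u||_{H^1}², i.e. α = 1 works. No larger α is possible: a(u,u) ≥ α||u||_{H^1}² means (1−α)∫(u')² ≥ (α−c)∫u², and for the modes u_n = sin(nπ(x−x₀)/L) (x₀ the left endpoint) one has ∫u_n²/∫(u_n')² = (L/(nπ))² → 0, so a(u_n,u_n)/||u_n||_{H^1}² → 1. Hence the optimal constant is α = 1.
Therefore α = 1.


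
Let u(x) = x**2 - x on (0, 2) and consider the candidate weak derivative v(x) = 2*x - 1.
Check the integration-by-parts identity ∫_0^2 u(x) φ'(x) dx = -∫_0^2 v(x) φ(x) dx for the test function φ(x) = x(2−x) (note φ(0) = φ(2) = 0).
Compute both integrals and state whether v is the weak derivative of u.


LHS = -4/3, RHS = -4/3. Yes, v = u' weakly.

u(x) = x**2 - x, classical derivative u'(x) = 2*x - 1.
φ(x) = x(2−x), so φ'(x) = 2 - 2*x.
Note φ(0) = φ(2) = 0, so the boundary term u·φ vanishes.
LHS = ∫_0^2 u(x) φ'(x) dx = ∫_0^2 (-2*x^3 + 4*x^2 - 2*x) dx. Term by term:
  ∫_0^2 -2*x^3 dx = -8;  ∫_0^2 4*x^2 dx = 32/3;  ∫_0^2 -2*x dx = -4.
Sum: -8 + 32/3 − 4 = -4/3.
So LHS = -4/3.
∫_0^2 v(x) φ(x) dx = ∫_0^2 (-2*x^3 + 5*x^2 - 2*x) dx. Term by term:
  ∫_0^2 -2*x^3 dx = -8;  ∫_0^2 5*x^2 dx = 40/3;  ∫_0^2 -2*x dx = -4.
Sum: -8 + 40/3 − 4 = 4/3.
So RHS = -∫_0^2 v(x) φ(x) dx = -4/3.
LHS = RHS, so the identity holds for this test φ.
Moreover u is smooth here and v(x) = u'(x) = 2*x - 1 pointwise, so the identity holds for every test function. Hence v is the weak derivative of u.


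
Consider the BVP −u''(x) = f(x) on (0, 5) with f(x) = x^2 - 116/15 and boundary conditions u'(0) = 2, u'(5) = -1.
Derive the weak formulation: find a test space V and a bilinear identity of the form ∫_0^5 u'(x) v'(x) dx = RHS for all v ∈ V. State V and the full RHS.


V = H^1(0, 5) (v unrestricted at boundary; u is determined up to an additive constant); weak form: ∫_0^5 u'v' dx = ∫_0^5 (x^2 - 116/15) v dx − v(5) − 2·v(0) for all v ∈ V.

Multiply both sides by a test function v and integrate from 0 to 5:
  ∫_0^5 −u''(x) v(x) dx = ∫_0^5 f(x) v(x) dx.
Integrate the LHS by parts once:
  ∫_0^5 −u'' v dx = −[u'(x) v(x)]_0^5 + ∫_0^5 u'(x) v'(x) dx.
Thus ∫_0^5 u'(x) v'(x) dx = ∫_0^5 f(x) v(x) dx + [u'(x) v(x)]_0^5.
Choose V so that boundary terms are either known or forced to vanish.
u has inhomogeneous Neumann u'(0) = 2, u'(5) = -1. [u' v]_0^5 = (-1)·v(5) − (2)·v(0) = − v(5) − 2·v(0). Take V = H^1(0, 5); boundary term becomes part of RHS.
Weak formulation: find u (satisfying any essential BC) such that ∫_0^5 u'(x) v'(x) dx = ∫_0^5 f v dx − v(5) − 2·v(0) for all v ∈ V (Neumann data are natural BCs: they enter the RHS as boundary terms).
Substituting f(x) = x^2 - 116/15, the right-hand side is ∫_0^5 (x^2 - 116/15) v dx − v(5) − 2·v(0).
Compatibility check (pure Neumann): taking v ≡ 1 ∈ V gives 0 = ∫_0^5 f dx + (-1) − (2), i.e. ∫_0^5 f dx must equal u'(0) − u'(5) = 3. Indeed ∫_0^5 (x^2 - 116/15) dx = 3, so the data are compatible. The solution is then unique only up to an additive constant (fix it e.g. by requiring ∫_0^5 u dx = 0).


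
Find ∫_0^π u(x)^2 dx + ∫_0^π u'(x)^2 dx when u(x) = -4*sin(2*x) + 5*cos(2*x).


||u||_{H^1(0,π)}^2 = 205*π/2

u'(x) = -10*sin(2*x) - 8*cos(2*x).
Expand u² and (u')² and integrate term by term on (0, π), using: for integers n ≥ 1, ∫_0^π sin²(nx) dx = ∫_0^π cos²(nx) dx = π/2; for n ≠ n', ∫_0^π sin(nx)sin(n'x) dx = ∫_0^π cos(nx)cos(n'x) dx = 0; and by product-to-sum, ∫_0^π sin(nx)cos(n'x) dx = ½∫_0^π [sin((n+n')x) + sin((n−n')x)] dx, which is 0 when n+n' is even and 2n/(n²−n'²) when n+n' is odd (it need not vanish on (0, π)).
  u² squared terms: (-4)²·∫sin(2x)² dx = 16·π/2 = 8*π;  (5)²·∫cos(2x)² dx = 25·π/2 = 25*π/2.
  u² cross terms: 2·(-4)·(5)·∫sin(2x)·cos(2x) dx = -40·(0) = 0.
  So ∫_0^π u² dx = 8*π + 25*π/2 + 0 = 41*π/2.
  (u')² squared terms: (-10)²·∫sin(2x)² dx = 100·π/2 = 50*π;  (-8)²·∫cos(2x)² dx = 64·π/2 = 32*π.
  (u')² cross terms: 2·(-10)·(-8)·∫sin(2x)·cos(2x) dx = 160·(0) = 0.
  So ∫_0^π (u')² dx = 50*π + 32*π + 0 = 82*π.
||u||_{H^1}^2 = (41*π/2) + (82*π) = 205*π/2.


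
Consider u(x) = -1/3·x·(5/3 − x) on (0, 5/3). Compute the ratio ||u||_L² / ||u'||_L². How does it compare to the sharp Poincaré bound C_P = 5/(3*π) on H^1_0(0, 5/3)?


||u||_L² / ||u'||_L² = sqrt(10)/6 < C_P = 5/(3*π).

u(x) = -1/3·x·(5/3 − x), so u'(x) = 2*x/3 - 5/9.
u(x) = -1/3·x·(5/3 − x) vanishes at x = 0 and x = 5/3, so u ∈ H^1_0(0, 5/3). Differentiate via the product rule and integrate the resulting polynomials term by term.
  ∫_0^5/3 u² dx = ∫_0^5/3 (x^4/9 - 10*x^3/27 + 25*x^2/81) dx. Term by term:
    ∫_0^5/3 x^4/9 dx = 625/2187;  ∫_0^5/3 -10*x^3/27 dx = -3125/4374;  ∫_0^5/3 25*x^2/81 dx = 3125/6561.
  Sum: 625/2187 − 3125/4374 + 3125/6561 = 625/13122.
  ∫_0^5/3 (u')² dx = ∫_0^5/3 (4*x^2/9 - 20*x/27 + 25/81) dx. Term by term:
    ∫_0^5/3 4*x^2/9 dx = 500/729;  ∫_0^5/3 -20*x/27 dx = -250/243;  ∫_0^5/3 25/81 dx = 125/243.
  Sum: 500/729 − 250/243 + 125/243 = 125/729.
∫_0^5/3 u² dx = 625/13122, so ||u||_L² = 25*sqrt(2)/162.
∫_0^5/3 (u')² dx = 125/729, so ||u'||_L² = 5*sqrt(5)/27.
Ratio ||u||_L² / ||u'||_L² = sqrt(10)/6.
Sharp Poincaré constant on H^1_0(0, 5/3) is C_P = L/π = 5/(3*π), achieved by sin(3*π/5·x).
A polynomial bump cannot attain the sharp Poincaré constant (only the first sine eigenfunction does), so the ratio is strictly less than C_P, consistent with ||u||_L² ≤ C_P ||u'||_L².


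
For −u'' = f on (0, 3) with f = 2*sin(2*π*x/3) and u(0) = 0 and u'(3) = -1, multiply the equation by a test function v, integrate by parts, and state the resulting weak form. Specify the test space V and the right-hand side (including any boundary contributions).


V = {v ∈ H^1(0, 3) : v(0) = 0} (test functions vanish at x = 0 where u is specified); weak form: ∫_0^3 u'v' dx = ∫_0^3 (2*sin(2*π*x/3)) v dx − v(3) for all v ∈ V.

Multiply both sides by a test function v and integrate from 0 to 3:
  ∫_0^3 −u''(x) v(x) dx = ∫_0^3 f(x) v(x) dx.
Integrate the LHS by parts once:
  ∫_0^3 −u'' v dx = −[u'(x) v(x)]_0^3 + ∫_0^3 u'(x) v'(x) dx.
Thus ∫_0^3 u'(x) v'(x) dx = ∫_0^3 f(x) v(x) dx + [u'(x) v(x)]_0^3.
Choose V so that boundary terms are either known or forced to vanish.
Mixed BC: u(0) = 0 (Dirichlet) and u'(3) = -1 (Neumann). Define V = {v ∈ H^1(0, 3) : v(0) = 0}. Then [u' v]_0^3 = u'(3)·v(3) − u'(0)·0 = − v(3).
Weak formulation: find u (satisfying any essential BC) such that ∫_0^3 u'(x) v'(x) dx = ∫_0^3 f v dx − v(3) for all v ∈ V (Dirichlet at 0 absorbed into V; Neumann datum at x = 3 contributes the boundary term).
Substituting f(x) = 2*sin(2*π*x/3), the right-hand side is ∫_0^3 (2*sin(2*π*x/3)) v dx − v(3).


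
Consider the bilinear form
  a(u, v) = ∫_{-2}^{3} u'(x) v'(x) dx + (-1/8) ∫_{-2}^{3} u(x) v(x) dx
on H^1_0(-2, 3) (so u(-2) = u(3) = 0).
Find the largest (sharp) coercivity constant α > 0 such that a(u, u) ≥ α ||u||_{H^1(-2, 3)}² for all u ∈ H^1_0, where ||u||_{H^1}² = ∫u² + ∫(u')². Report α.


α = (-25/8 + π^2)/(π^2 + 25)

Coercivity of a(·,·) on H^1_0(-2, 3) means a(u, u) ≥ α ||u||_{H^1}² for every u ∈ H^1_0.
The interval has length L = 5, and Poincaré/coercivity depend only on L. Here a(u, u) = ∫(u')² + (-1/8)·∫u².
Here c = -1/8 < 0 with |c| < (π/L)² = π^2/25, so coercivity still holds. The condition a(u,u) ≥ α||u||_{H^1}² reads (1−α)∫(u')² ≥ (α−c)∫u². Any admissible α is ≤ 1 (rapidly oscillating u have ∫u²/∫(u')² → 0), and α = 1 would force 0 ≥ (1−c)∫u², impossible since c < 1; so 1−α > 0. By the sharp Poincaré inequality on H^1_0 of an interval of length L, ∫(u')² ≥ (π/L)²∫u² with equality for the first sine mode sin(π(x−x₀)/L) (x₀ the left endpoint), so the inequality holds for all u iff (1−α)(π/L)² ≥ α − c, i.e. α ≤ ((π/L)² + c)/((π/L)² + 1) = (1 + c(L/π)²)/(1 + (L/π)²). (Direct route, valid since c ≤ 0: Poincaré gives c∫u² ≥ c(L/π)²∫(u')², so a(u,u) ≥ (1 + c(L/π)²)∫(u')², while ||u||_{H^1}² ≤ (1 + (L/π)²)∫(u')²; dividing yields the same α.) With (π/L)² = π^2/25 and c = -1/8, the largest admissible constant is α = ((π/L)² + c)/((π/L)² + 1).
Simplifying, α = (-25/8 + π^2)/(π^2 + 25).


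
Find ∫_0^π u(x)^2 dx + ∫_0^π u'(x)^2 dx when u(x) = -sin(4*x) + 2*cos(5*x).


||u||_{H^1(0,π)}^2 = 832/9 + 121*π/2

u'(x) = -10*sin(5*x) - 4*cos(4*x).
Expand u² and (u')² and integrate term by term on (0, π), using: for integers n ≥ 1, ∫_0^π sin²(nx) dx = ∫_0^π cos²(nx) dx = π/2; for n ≠ n', ∫_0^π sin(nx)sin(n'x) dx = ∫_0^π cos(nx)cos(n'x) dx = 0; and by product-to-sum, ∫_0^π sin(nx)cos(n'x) dx = ½∫_0^π [sin((n+n')x) + sin((n−n')x)] dx, which is 0 when n+n' is even and 2n/(n²−n'²) when n+n' is odd (it need not vanish on (0, π)).
  u² squared terms: (-1)²·∫sin(4x)² dx = 1·π/2 = π/2;  (2)²·∫cos(5x)² dx = 4·π/2 = 2*π.
  u² cross terms: 2·(-1)·(2)·∫sin(4x)·cos(5x) dx = -4·(-8/9) = 32/9.
  So ∫_0^π u² dx = π/2 + 2*π + 32/9 = 32/9 + 5*π/2.
  (u')² squared terms: (-10)²·∫sin(5x)² dx = 100·π/2 = 50*π;  (-4)²·∫cos(4x)² dx = 16·π/2 = 8*π.
  (u')² cross terms: 2·(-10)·(-4)·∫sin(5x)·cos(4x) dx = 80·(10/9) = 800/9.
  So ∫_0^π (u')² dx = 50*π + 8*π + 800/9 = 800/9 + 58*π.
||u||_{H^1}^2 = (32/9 + 5*π/2) + (800/9 + 58*π) = 832/9 + 121*π/2.


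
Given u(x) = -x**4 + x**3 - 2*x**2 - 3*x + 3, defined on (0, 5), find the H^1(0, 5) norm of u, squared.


||u||_{H^1}^2 = 11514065/36

The H^1 norm (squared) on an interval (0, L) is
  ||u||_{H^1}^2 = ∫_0^L u(x)^2 dx + ∫_0^L u'(x)^2 dx.
Compute u'(x) = -4*x**3 + 3*x**2 - 4*x - 3.
Then u(x)^2 = x**8 - 2*x**7 + 5*x**6 + 2*x**5 - 8*x**4 + 18*x**3 - 3*x**2 - 18*x + 9 and u'(x)^2 = 16*x**6 - 24*x**5 + 41*x**4 - 2*x**2 + 24*x + 9.
Integrate each monomial from 0 to 5 using ∫_0^5 c·x^n dx = c·5^(n+1)/(n+1):
  ∫_0^5 u(x)^2 dx = ∫_0^5 (x^8 - 2*x^7 + 5*x^6 + 2*x^5 - 8*x^4 + 18*x^3 - 3*x^2 - 18*x + 9) dx. Term by term:
    ∫_0^5 x^8 dx = 1953125/9;  ∫_0^5 -2*x^7 dx = -390625/4;  ∫_0^5 5*x^6 dx = 390625/7;
    ∫_0^5 2*x^5 dx = 15625/3;  ∫_0^5 -8*x^4 dx = -5000;  ∫_0^5 18*x^3 dx = 5625/2;
    ∫_0^5 -3*x^2 dx = -125;  ∫_0^5 -18*x dx = -225;  ∫_0^5 9 dx = 45.
  Sum: 1953125/9 − 390625/4 + 390625/7 + 15625/3 − 5000 + 5625/2 − 125 − 225 + 45 = 44825015/252.
  ∫_0^5 u'(x)^2 dx = ∫_0^5 (16*x^6 - 24*x^5 + 41*x^4 - 2*x^2 + 24*x + 9) dx. Term by term:
    ∫_0^5 16*x^6 dx = 1250000/7;  ∫_0^5 -24*x^5 dx = -62500;  ∫_0^5 41*x^4 dx = 25625;
    ∫_0^5 -2*x^2 dx = -250/3;  ∫_0^5 24*x dx = 300;  ∫_0^5 9 dx = 45.
  Sum: 1250000/7 − 62500 + 25625 − 250/3 + 300 + 45 = 2981120/21.
Adding: ||u||_{H^1}^2 = 44825015/252 + 2981120/21 = 11514065/36.


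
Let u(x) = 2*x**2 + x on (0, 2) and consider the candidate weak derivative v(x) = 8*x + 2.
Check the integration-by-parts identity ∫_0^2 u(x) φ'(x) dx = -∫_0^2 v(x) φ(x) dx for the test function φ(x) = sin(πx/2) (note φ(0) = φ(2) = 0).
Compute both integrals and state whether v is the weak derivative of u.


LHS = -20/π, RHS = -40/π. No, v is not the weak derivative of u.

u(x) = 2*x**2 + x, classical derivative u'(x) = 4*x + 1.
φ(x) = sin(πx/2), so φ'(x) = π*cos(π*x/2)/2.
Note φ(0) = φ(2) = 0, so the boundary term u·φ vanishes.
LHS = ∫_0^2 u(x) φ'(x) dx = ∫_0^2 (π*x^2*cos(π*x/2) + π*x*cos(π*x/2)/2) dx. Term by term:
  ∫_0^2 π*x^2*cos(π*x/2) dx = -16/π;  ∫_0^2 π*x*cos(π*x/2)/2 dx = -4/π.
Sum: -16/π − 4/π = -20/π.
So LHS = -20/π.
∫_0^2 v(x) φ(x) dx = ∫_0^2 (8*x*sin(π*x/2) + 2*sin(π*x/2)) dx. Term by term:
  ∫_0^2 2*sin(π*x/2) dx = 8/π;  ∫_0^2 8*x*sin(π*x/2) dx = 32/π.
Sum: 8/π + 32/π = 40/π.
So RHS = -∫_0^2 v(x) φ(x) dx = -40/π.
LHS − RHS = 20/π ≠ 0, so the identity fails.
(For a valid weak derivative the identity must hold for EVERY test function, in particular this one. The failure shows v is NOT the weak derivative of u.)
Correct weak derivative would be u'(x) = 4*x + 1.


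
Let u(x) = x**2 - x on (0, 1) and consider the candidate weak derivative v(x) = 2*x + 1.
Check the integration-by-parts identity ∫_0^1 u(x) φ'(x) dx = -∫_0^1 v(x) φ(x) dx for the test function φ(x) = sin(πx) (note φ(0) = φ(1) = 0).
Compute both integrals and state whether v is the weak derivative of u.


LHS = 0, RHS = -4/π. No, v is not the weak derivative of u.

u(x) = x**2 - x, classical derivative u'(x) = 2*x - 1.
φ(x) = sin(πx), so φ'(x) = π*cos(π*x).
Note φ(0) = φ(1) = 0, so the boundary term u·φ vanishes.
LHS = ∫_0^1 u(x) φ'(x) dx = ∫_0^1 (π*x^2*cos(π*x) - π*x*cos(π*x)) dx. Term by term:
  ∫_0^1 π*x^2*cos(π*x) dx = -2/π;  ∫_0^1 -π*x*cos(π*x) dx = 2/π.
Sum: -2/π + 2/π = 0.
So LHS = 0.
∫_0^1 v(x) φ(x) dx = ∫_0^1 (2*x*sin(π*x) + sin(π*x)) dx. Term by term:
  ∫_0^1 2*x*sin(π*x) dx = 2/π;  ∫_0^1 sin(π*x) dx = 2/π.
Sum: 2/π + 2/π = 4/π.
So RHS = -∫_0^1 v(x) φ(x) dx = -4/π.
LHS − RHS = 4/π ≠ 0, so the identity fails.
(For a valid weak derivative the identity must hold for EVERY test function, in particular this one. The failure shows v is NOT the weak derivative of u.)
Correct weak derivative would be u'(x) = 2*x - 1.


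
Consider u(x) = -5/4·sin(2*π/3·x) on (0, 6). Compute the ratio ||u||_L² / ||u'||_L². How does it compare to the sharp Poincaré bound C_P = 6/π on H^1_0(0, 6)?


||u||_L² / ||u'||_L² = 3/(2*π) < C_P = 6/π.

u(x) = -5/4·sin(2*π/3·x), so u'(x) = -5*π*cos(2*π*x/3)/6.
Writing u(x) = A·sin(kπx/L) with A = -5/4 and k = 4, use ∫_0^L sin²(kπx/L) dx = L/2 and ∫_0^L cos²(kπx/L) dx = L/2.
u² = 25/16·sin²(2*π/3·x) and (u')² = 25*π^2/36·cos²(2*π/3·x), and each of sin², cos² integrates to L/2 = 3 over (0, 6).
∫_0^6 u² dx = 75/16, so ||u||_L² = 5*sqrt(3)/4.
∫_0^6 (u')² dx = 25*π^2/12, so ||u'||_L² = 5*sqrt(3)*π/6.
Ratio ||u||_L² / ||u'||_L² = 3/(2*π).
Sharp Poincaré constant on H^1_0(0, 6) is C_P = L/π = 6/π, achieved by sin(π/6·x).
This is the k = 4 harmonic; the ratio L/(kπ) is strictly less than C_P = L/π, consistent with the sharp inequality ||u||_L² ≤ C_P ||u'||_L².


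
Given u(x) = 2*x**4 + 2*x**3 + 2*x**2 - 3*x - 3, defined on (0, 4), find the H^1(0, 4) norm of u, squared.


||u||_{H^1}^2 = 27538216/63

The H^1 norm (squared) on an interval (0, L) is
  ||u||_{H^1}^2 = ∫_0^L u(x)^2 dx + ∫_0^L u'(x)^2 dx.
Compute u'(x) = 8*x**3 + 6*x**2 + 4*x - 3.
Then u(x)^2 = 4*x**8 + 8*x**7 + 12*x**6 - 4*x**5 - 20*x**4 - 24*x**3 - 3*x**2 + 18*x + 9 and u'(x)^2 = 64*x**6 + 96*x**5 + 100*x**4 - 20*x**2 - 24*x + 9.
Integrate each monomial from 0 to 4 using ∫_0^4 c·x^n dx = c·4^(n+1)/(n+1):
  ∫_0^4 u(x)^2 dx = ∫_0^4 (4*x^8 + 8*x^7 + 12*x^6 - 4*x^5 - 20*x^4 - 24*x^3 - 3*x^2 + 18*x + 9) dx. Term by term:
    ∫_0^4 4*x^8 dx = 1048576/9;  ∫_0^4 8*x^7 dx = 65536;  ∫_0^4 12*x^6 dx = 196608/7;
    ∫_0^4 -4*x^5 dx = -8192/3;  ∫_0^4 -20*x^4 dx = -4096;  ∫_0^4 -24*x^3 dx = -1536;
    ∫_0^4 -3*x^2 dx = -64;  ∫_0^4 18*x dx = 144;  ∫_0^4 9 dx = 36.
  Sum: 1048576/9 + 65536 + 196608/7 − 8192/3 − 4096 − 1536 − 64 + 144 + 36 = 12718732/63.
  ∫_0^4 u'(x)^2 dx = ∫_0^4 (64*x^6 + 96*x^5 + 100*x^4 - 20*x^2 - 24*x + 9) dx. Term by term:
    ∫_0^4 64*x^6 dx = 1048576/7;  ∫_0^4 96*x^5 dx = 65536;  ∫_0^4 100*x^4 dx = 20480;
    ∫_0^4 -20*x^2 dx = -1280/3;  ∫_0^4 -24*x dx = -192;  ∫_0^4 9 dx = 36.
  Sum: 1048576/7 + 65536 + 20480 − 1280/3 − 192 + 36 = 4939828/21.
Adding: ||u||_{H^1}^2 = 12718732/63 + 4939828/21 = 27538216/63.


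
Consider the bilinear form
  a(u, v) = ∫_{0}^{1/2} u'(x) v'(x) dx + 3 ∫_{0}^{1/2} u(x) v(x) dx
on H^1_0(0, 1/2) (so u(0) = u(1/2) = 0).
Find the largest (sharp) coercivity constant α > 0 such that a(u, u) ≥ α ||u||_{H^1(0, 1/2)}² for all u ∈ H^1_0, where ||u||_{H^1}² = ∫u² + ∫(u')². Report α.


α = 1

Coercivity of a(·,·) on H^1_0(0, 1/2) means a(u, u) ≥ α ||u||_{H^1}² for every u ∈ H^1_0.
The interval has length L = 1/2, and Poincaré/coercivity depend only on L. Here a(u, u) = ∫(u')² + (3)·∫u².
Here c = 3 ≥ 1, so a(u,u) = ∫(u')² + c∫u² ≥ ∫(u')² + ∫u² = ||u||_{H^1}², i.e. α = 1 works. No larger α is possible: a(u,u) ≥ α||u||_{H^1}² means (1−α)∫(u')² ≥ (α−c)∫u², and for the modes u_n = sin(nπ(x−x₀)/L) (x₀ the left endpoint) one has ∫u_n²/∫(u_n')² = (L/(nπ))² → 0, so a(u_n,u_n)/||u_n||_{H^1}² → 1. Hence the optimal constant is α = 1.
Therefore α = 1.


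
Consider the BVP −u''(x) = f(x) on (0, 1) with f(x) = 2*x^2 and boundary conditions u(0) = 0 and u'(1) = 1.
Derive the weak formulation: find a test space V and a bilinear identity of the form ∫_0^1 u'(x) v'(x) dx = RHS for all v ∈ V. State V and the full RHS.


V = {v ∈ H^1(0, 1) : v(0) = 0} (test functions vanish at x = 0 where u is specified); weak form: ∫_0^1 u'v' dx = ∫_0^1 (2*x^2) v dx + v(1) for all v ∈ V.

Multiply both sides by a test function v and integrate from 0 to 1:
  ∫_0^1 −u''(x) v(x) dx = ∫_0^1 f(x) v(x) dx.
Integrate the LHS by parts once:
  ∫_0^1 −u'' v dx = −[u'(x) v(x)]_0^1 + ∫_0^1 u'(x) v'(x) dx.
Thus ∫_0^1 u'(x) v'(x) dx = ∫_0^1 f(x) v(x) dx + [u'(x) v(x)]_0^1.
Choose V so that boundary terms are either known or forced to vanish.
Mixed BC: u(0) = 0 (Dirichlet) and u'(1) = 1 (Neumann). Define V = {v ∈ H^1(0, 1) : v(0) = 0}. Then [u' v]_0^1 = u'(1)·v(1) − u'(0)·0 = v(1).
Weak formulation: find u (satisfying any essential BC) such that ∫_0^1 u'(x) v'(x) dx = ∫_0^1 f v dx + v(1) for all v ∈ V (Dirichlet at 0 absorbed into V; Neumann datum at x = 1 contributes the boundary term).
Substituting f(x) = 2*x^2, the right-hand side is ∫_0^1 (2*x^2) v dx + v(1).


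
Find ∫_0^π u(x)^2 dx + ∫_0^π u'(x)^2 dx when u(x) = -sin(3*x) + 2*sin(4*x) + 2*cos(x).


||u||_{H^1(0,π)}^2 = 128/15 + 43*π

u'(x) = -2*sin(x) - 3*cos(3*x) + 8*cos(4*x).
Expand u² and (u')² and integrate term by term on (0, π), using: for integers n ≥ 1, ∫_0^π sin²(nx) dx = ∫_0^π cos²(nx) dx = π/2; for n ≠ n', ∫_0^π sin(nx)sin(n'x) dx = ∫_0^π cos(nx)cos(n'x) dx = 0; and by product-to-sum, ∫_0^π sin(nx)cos(n'x) dx = ½∫_0^π [sin((n+n')x) + sin((n−n')x)] dx, which is 0 when n+n' is even and 2n/(n²−n'²) when n+n' is odd (it need not vanish on (0, π)).
  u² squared terms: (-1)²·∫sin(3x)² dx = 1·π/2 = π/2;  (2)²·∫cos(x)² dx = 4·π/2 = 2*π;  (2)²·∫sin(4x)² dx = 4·π/2 = 2*π.
  u² cross terms: 2·(-1)·(2)·∫sin(3x)·cos(x) dx = -4·(0) = 0;  2·(-1)·(2)·∫sin(3x)·sin(4x) dx = -4·(0) = 0;  2·(2)·(2)·∫cos(x)·sin(4x) dx = 8·(8/15) = 64/15.
  So ∫_0^π u² dx = π/2 + 2*π + 2*π + 0 + 0 + 64/15 = 64/15 + 9*π/2.
  (u')² squared terms: (-3)²·∫cos(3x)² dx = 9·π/2 = 9*π/2;  (-2)²·∫sin(x)² dx = 4·π/2 = 2*π;  (8)²·∫cos(4x)² dx = 64·π/2 = 32*π.
  (u')² cross terms: 2·(-3)·(-2)·∫cos(3x)·sin(x) dx = 12·(0) = 0;  2·(-3)·(8)·∫cos(3x)·cos(4x) dx = -48·(0) = 0;  2·(-2)·(8)·∫sin(x)·cos(4x) dx = -32·(-2/15) = 64/15.
  So ∫_0^π (u')² dx = 9*π/2 + 2*π + 32*π + 0 + 0 + 64/15 = 64/15 + 77*π/2.
||u||_{H^1}^2 = (64/15 + 9*π/2) + (64/15 + 77*π/2) = 128/15 + 43*π.


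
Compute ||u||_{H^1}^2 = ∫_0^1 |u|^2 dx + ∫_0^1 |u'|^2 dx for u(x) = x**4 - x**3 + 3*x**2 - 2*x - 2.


||u||_{H^1}^2 = 11357/1260

The H^1 norm (squared) on an interval (0, L) is
  ||u||_{H^1}^2 = ∫_0^L u(x)^2 dx + ∫_0^L u'(x)^2 dx.
Compute u'(x) = 4*x**3 - 3*x**2 + 6*x - 2.
Then u(x)^2 = x**8 - 2*x**7 + 7*x**6 - 10*x**5 + 9*x**4 - 8*x**3 - 8*x**2 + 8*x + 4 and u'(x)^2 = 16*x**6 - 24*x**5 + 57*x**4 - 52*x**3 + 48*x**2 - 24*x + 4.
Integrate each monomial from 0 to 1 using ∫_0^1 c·x^n dx = c·1^(n+1)/(n+1):
  ∫_0^1 u(x)^2 dx = ∫_0^1 (x^8 - 2*x^7 + 7*x^6 - 10*x^5 + 9*x^4 - 8*x^3 - 8*x^2 + 8*x + 4) dx. Term by term:
    ∫_0^1 x^8 dx = 1/9;  ∫_0^1 -2*x^7 dx = -1/4;  ∫_0^1 7*x^6 dx = 1;
    ∫_0^1 -10*x^5 dx = -5/3;  ∫_0^1 9*x^4 dx = 9/5;  ∫_0^1 -8*x^3 dx = -2;
    ∫_0^1 -8*x^2 dx = -8/3;  ∫_0^1 8*x dx = 4;  ∫_0^1 4 dx = 4.
  Sum: 1/9 − 1/4 + 1 − 5/3 + 9/5 − 2 − 8/3 + 4 + 4 = 779/180.
  ∫_0^1 u'(x)^2 dx = ∫_0^1 (16*x^6 - 24*x^5 + 57*x^4 - 52*x^3 + 48*x^2 - 24*x + 4) dx. Term by term:
    ∫_0^1 16*x^6 dx = 16/7;  ∫_0^1 -24*x^5 dx = -4;  ∫_0^1 57*x^4 dx = 57/5;
    ∫_0^1 -52*x^3 dx = -13;  ∫_0^1 48*x^2 dx = 16;  ∫_0^1 -24*x dx = -12;
    ∫_0^1 4 dx = 4.
  Sum: 16/7 − 4 + 57/5 − 13 + 16 − 12 + 4 = 164/35.
Adding: ||u||_{H^1}^2 = 779/180 + 164/35 = 11357/1260.


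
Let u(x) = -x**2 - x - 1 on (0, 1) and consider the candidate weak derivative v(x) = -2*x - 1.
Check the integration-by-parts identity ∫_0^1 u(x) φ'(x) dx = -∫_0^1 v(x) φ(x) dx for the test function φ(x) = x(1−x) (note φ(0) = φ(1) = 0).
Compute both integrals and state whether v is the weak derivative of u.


LHS = 1/3, RHS = 1/3. Yes, v = u' weakly.

u(x) = -x**2 - x - 1, classical derivative u'(x) = -2*x - 1.
φ(x) = x(1−x), so φ'(x) = 1 - 2*x.
Note φ(0) = φ(1) = 0, so the boundary term u·φ vanishes.
LHS = ∫_0^1 u(x) φ'(x) dx = ∫_0^1 (2*x^3 + x^2 + x - 1) dx. Term by term:
  ∫_0^1 2*x^3 dx = 1/2;  ∫_0^1 x^2 dx = 1/3;  ∫_0^1 x dx = 1/2;
  ∫_0^1 -1 dx = -1.
Sum: 1/2 + 1/3 + 1/2 − 1 = 1/3.
So LHS = 1/3.
∫_0^1 v(x) φ(x) dx = ∫_0^1 (2*x^3 - x^2 - x) dx. Term by term:
  ∫_0^1 2*x^3 dx = 1/2;  ∫_0^1 -x^2 dx = -1/3;  ∫_0^1 -x dx = -1/2.
Sum: 1/2 − 1/3 − 1/2 = -1/3.
So RHS = -∫_0^1 v(x) φ(x) dx = 1/3.
LHS = RHS, so the identity holds for this test φ.
Moreover u is smooth here and v(x) = u'(x) = -2*x - 1 pointwise, so the identity holds for every test function. Hence v is the weak derivative of u.


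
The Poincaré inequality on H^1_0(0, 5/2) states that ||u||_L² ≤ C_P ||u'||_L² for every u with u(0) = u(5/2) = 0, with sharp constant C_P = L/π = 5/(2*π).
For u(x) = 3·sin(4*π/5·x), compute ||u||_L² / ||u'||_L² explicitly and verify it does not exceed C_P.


||u||_L² / ||u'||_L² = 5/(4*π) < C_P = 5/(2*π).

u(x) = 3·sin(4*π/5·x), so u'(x) = 12*π*cos(4*π*x/5)/5.
Writing u(x) = A·sin(kπx/L) with A = 3 and k = 2, use ∫_0^L sin²(kπx/L) dx = L/2 and ∫_0^L cos²(kπx/L) dx = L/2.
u² = 9·sin²(4*π/5·x) and (u')² = 144*π^2/25·cos²(4*π/5·x), and each of sin², cos² integrates to L/2 = 5/4 over (0, 5/2).
∫_0^5/2 u² dx = 45/4, so ||u||_L² = 3*sqrt(5)/2.
∫_0^5/2 (u')² dx = 36*π^2/5, so ||u'||_L² = 6*sqrt(5)*π/5.
Ratio ||u||_L² / ||u'||_L² = 5/(4*π).
Sharp Poincaré constant on H^1_0(0, 5/2) is C_P = L/π = 5/(2*π), achieved by sin(2*π/5·x).
This is the k = 2 harmonic; the ratio L/(kπ) is strictly less than C_P = L/π, consistent with the sharp inequality ||u||_L² ≤ C_P ||u'||_L².


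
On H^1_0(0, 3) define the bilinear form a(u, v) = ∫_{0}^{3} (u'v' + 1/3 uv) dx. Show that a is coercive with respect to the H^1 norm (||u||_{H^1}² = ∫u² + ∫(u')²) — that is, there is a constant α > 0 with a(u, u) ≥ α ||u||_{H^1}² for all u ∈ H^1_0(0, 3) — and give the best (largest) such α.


α = (3 + π^2)/(9 + π^2)

Coercivity of a(·,·) on H^1_0(0, 3) means a(u, u) ≥ α ||u||_{H^1}² for every u ∈ H^1_0.
The interval has length L = 3, and Poincaré/coercivity depend only on L. Here a(u, u) = ∫(u')² + (1/3)·∫u².
Here 0 < c = 1/3 < 1. The condition a(u,u) ≥ α||u||_{H^1}² reads (1−α)∫(u')² ≥ (α−c)∫u². Any admissible α is ≤ 1 (rapidly oscillating u have ∫u²/∫(u')² → 0), and α = 1 would force 0 ≥ (1−c)∫u², impossible since c < 1; so 1−α > 0. By the sharp Poincaré inequality on H^1_0 of an interval of length L, ∫(u')² ≥ (π/L)²∫u² with equality for the first sine mode sin(π(x−x₀)/L) (x₀ the left endpoint), so the inequality holds for all u iff (1−α)(π/L)² ≥ α − c, i.e. α ≤ ((π/L)² + c)/((π/L)² + 1) = (1 + c(L/π)²)/(1 + (L/π)²). With (π/L)² = π^2/9 and c = 1/3, the largest admissible constant is α = ((π/L)² + c)/((π/L)² + 1).
Simplifying, α = (3 + π^2)/(9 + π^2).


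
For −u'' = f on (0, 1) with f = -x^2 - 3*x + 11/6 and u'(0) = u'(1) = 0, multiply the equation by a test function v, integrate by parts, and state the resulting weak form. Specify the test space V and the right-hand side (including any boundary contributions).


V = H^1(0, 1) (no boundary constraint on v; u is determined up to an additive constant); weak form: ∫_0^1 u'v' dx = ∫_0^1 (-x^2 - 3*x + 11/6) v dx for all v ∈ V.

Multiply both sides by a test function v and integrate from 0 to 1:
  ∫_0^1 −u''(x) v(x) dx = ∫_0^1 f(x) v(x) dx.
Integrate the LHS by parts once:
  ∫_0^1 −u'' v dx = −[u'(x) v(x)]_0^1 + ∫_0^1 u'(x) v'(x) dx.
Thus ∫_0^1 u'(x) v'(x) dx = ∫_0^1 f(x) v(x) dx + [u'(x) v(x)]_0^1.
Choose V so that boundary terms are either known or forced to vanish.
u has homogeneous Neumann: u'(0) = u'(1) = 0. So [u' v]_0^1 = 0·v(1) − 0·v(0) = 0 for any v; take V = H^1(0, 1).
Weak formulation: find u (satisfying any essential BC) such that ∫_0^1 u'(x) v'(x) dx = ∫_0^1 f v dx for all v ∈ V (homogeneous Neumann, so boundary terms vanish).
Substituting f(x) = -x^2 - 3*x + 11/6, the right-hand side is ∫_0^1 (-x^2 - 3*x + 11/6) v dx.
Compatibility check (pure Neumann): taking v ≡ 1 ∈ V gives 0 = ∫_0^1 f dx + (0) − (0), i.e. ∫_0^1 f dx must equal u'(0) − u'(1) = 0. Indeed ∫_0^1 (-x^2 - 3*x + 11/6) dx = 0, so the data are compatible. The solution is then unique only up to an additive constant (fix it e.g. by requiring ∫_0^1 u dx = 0).


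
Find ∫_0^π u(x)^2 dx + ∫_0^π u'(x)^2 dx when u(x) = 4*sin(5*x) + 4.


||u||_{H^1(0,π)}^2 = 64/5 + 224*π

u'(x) = 20*cos(5*x).
Expand u² and (u')² and integrate term by term on (0, π), using: for integers n ≥ 1, ∫_0^π sin²(nx) dx = ∫_0^π cos²(nx) dx = π/2; for n ≠ n', ∫_0^π sin(nx)sin(n'x) dx = ∫_0^π cos(nx)cos(n'x) dx = 0; and by product-to-sum, ∫_0^π sin(nx)cos(n'x) dx = ½∫_0^π [sin((n+n')x) + sin((n−n')x)] dx, which is 0 when n+n' is even and 2n/(n²−n'²) when n+n' is odd (it need not vanish on (0, π)). For the constant mode: ∫_0^π 1 dx = π, ∫_0^π cos(nx) dx = 0, ∫_0^π sin(nx) dx = (1−(−1)^n)/n.
  u² squared terms: (4)²·∫1 dx = 16·π = 16*π;  (4)²·∫sin(5x)² dx = 16·π/2 = 8*π.
  u² cross terms: 2·(4)·(4)·∫1·sin(5x) dx = 32·(2/5) = 64/5.
  So ∫_0^π u² dx = 16*π + 8*π + 64/5 = 64/5 + 24*π.
  (u')² squared terms: (20)²·∫cos(5x)² dx = 400·π/2 = 200*π.
  So ∫_0^π (u')² dx = 200*π.
||u||_{H^1}^2 = (64/5 + 24*π) + (200*π) = 64/5 + 224*π.


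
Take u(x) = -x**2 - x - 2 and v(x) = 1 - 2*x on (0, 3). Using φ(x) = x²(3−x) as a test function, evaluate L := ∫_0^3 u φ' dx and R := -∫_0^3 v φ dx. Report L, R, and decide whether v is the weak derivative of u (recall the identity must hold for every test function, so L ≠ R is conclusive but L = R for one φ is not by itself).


LHS = 621/20, RHS = 351/20. No, v is not the weak derivative of u.

u(x) = -x**2 - x - 2, classical derivative u'(x) = -2*x - 1.
φ(x) = x²(3−x), so φ'(x) = 3*x*(2 - x).
Note φ(0) = φ(3) = 0, so the boundary term u·φ vanishes.
LHS = ∫_0^3 u(x) φ'(x) dx = ∫_0^3 (3*x^4 - 3*x^3 - 12*x) dx. Term by term:
  ∫_0^3 3*x^4 dx = 729/5;  ∫_0^3 -3*x^3 dx = -243/4;  ∫_0^3 -12*x dx = -54.
Sum: 729/5 − 243/4 − 54 = 621/20.
So LHS = 621/20.
∫_0^3 v(x) φ(x) dx = ∫_0^3 (2*x^4 - 7*x^3 + 3*x^2) dx. Term by term:
  ∫_0^3 2*x^4 dx = 486/5;  ∫_0^3 -7*x^3 dx = -567/4;  ∫_0^3 3*x^2 dx = 27.
Sum: 486/5 − 567/4 + 27 = -351/20.
So RHS = -∫_0^3 v(x) φ(x) dx = 351/20.
LHS − RHS = 27/2 ≠ 0, so the identity fails.
(For a valid weak derivative the identity must hold for EVERY test function, in particular this one. The failure shows v is NOT the weak derivative of u.)
Correct weak derivative would be u'(x) = -2*x - 1.


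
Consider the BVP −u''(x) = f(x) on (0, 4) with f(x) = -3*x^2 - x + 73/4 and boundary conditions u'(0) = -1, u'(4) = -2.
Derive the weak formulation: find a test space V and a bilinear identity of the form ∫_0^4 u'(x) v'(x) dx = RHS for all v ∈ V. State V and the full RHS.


V = H^1(0, 4) (v unrestricted at boundary; u is determined up to an additive constant); weak form: ∫_0^4 u'v' dx = ∫_0^4 (-3*x^2 - x + 73/4) v dx − 2·v(4) + v(0) for all v ∈ V.

Multiply both sides by a test function v and integrate from 0 to 4:
  ∫_0^4 −u''(x) v(x) dx = ∫_0^4 f(x) v(x) dx.
Integrate the LHS by parts once:
  ∫_0^4 −u'' v dx = −[u'(x) v(x)]_0^4 + ∫_0^4 u'(x) v'(x) dx.
Thus ∫_0^4 u'(x) v'(x) dx = ∫_0^4 f(x) v(x) dx + [u'(x) v(x)]_0^4.
Choose V so that boundary terms are either known or forced to vanish.
u has inhomogeneous Neumann u'(0) = -1, u'(4) = -2. [u' v]_0^4 = (-2)·v(4) − (-1)·v(0) = − 2·v(4) + v(0). Take V = H^1(0, 4); boundary term becomes part of RHS.
Weak formulation: find u (satisfying any essential BC) such that ∫_0^4 u'(x) v'(x) dx = ∫_0^4 f v dx − 2·v(4) + v(0) for all v ∈ V (Neumann data are natural BCs: they enter the RHS as boundary terms).
Substituting f(x) = -3*x^2 - x + 73/4, the right-hand side is ∫_0^4 (-3*x^2 - x + 73/4) v dx − 2·v(4) + v(0).
Compatibility check (pure Neumann): taking v ≡ 1 ∈ V gives 0 = ∫_0^4 f dx + (-2) − (-1), i.e. ∫_0^4 f dx must equal u'(0) − u'(4) = 1. Indeed ∫_0^4 (-3*x^2 - x + 73/4) dx = 1, so the data are compatible. The solution is then unique only up to an additive constant (fix it e.g. by requiring ∫_0^4 u dx = 0).
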